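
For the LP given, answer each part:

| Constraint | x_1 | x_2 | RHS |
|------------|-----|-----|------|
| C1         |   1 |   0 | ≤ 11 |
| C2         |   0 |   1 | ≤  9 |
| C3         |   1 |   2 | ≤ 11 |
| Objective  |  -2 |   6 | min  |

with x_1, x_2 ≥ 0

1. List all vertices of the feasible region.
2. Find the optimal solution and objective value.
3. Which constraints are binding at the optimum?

1. (0, 0), (11, 0), (0, 5.5)
2. x_1 = 11, x_2 = 0, z = -22
3. C1, C3, x_2 ≥ 0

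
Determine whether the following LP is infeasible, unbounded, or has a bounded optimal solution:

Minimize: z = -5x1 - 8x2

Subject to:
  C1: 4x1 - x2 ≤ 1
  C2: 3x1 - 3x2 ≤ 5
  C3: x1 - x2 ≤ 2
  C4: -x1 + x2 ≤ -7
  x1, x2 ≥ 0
C3 requires x1 - x2 ≤ 2, while C4 (-x1 + x2 ≤ -7) is equivalent to x1 - x2 ≥ 7. Together they would need 7 ≤ x1 - x2 ≤ 2, which is impossible since 7 > 2. No point satisfies all constraints.

Infeasible — the constraint set is empty.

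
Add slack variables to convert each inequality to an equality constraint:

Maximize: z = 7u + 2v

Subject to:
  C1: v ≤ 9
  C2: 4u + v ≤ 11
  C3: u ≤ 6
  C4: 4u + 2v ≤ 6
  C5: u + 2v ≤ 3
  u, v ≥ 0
max z = 7u + 2v

s.t.
  v + s1 = 9
  4u + v + s2 = 11
  u + s3 = 6
  4u + 2v + s4 = 6
  u + 2v + s5 = 3
  u, v, s1, s2, s3, s4, s5 ≥ 0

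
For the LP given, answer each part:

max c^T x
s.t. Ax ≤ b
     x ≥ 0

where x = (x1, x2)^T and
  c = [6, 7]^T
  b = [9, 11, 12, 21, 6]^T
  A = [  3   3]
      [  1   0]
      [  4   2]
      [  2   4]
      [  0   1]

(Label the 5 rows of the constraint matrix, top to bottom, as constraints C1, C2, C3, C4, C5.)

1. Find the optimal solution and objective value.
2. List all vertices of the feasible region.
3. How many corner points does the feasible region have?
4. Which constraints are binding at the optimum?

1. x1 = 0, x2 = 3, z = 21
2. (0, 0), (3, 0), (0, 3)
3. 3
4. C1, x1 ≥ 0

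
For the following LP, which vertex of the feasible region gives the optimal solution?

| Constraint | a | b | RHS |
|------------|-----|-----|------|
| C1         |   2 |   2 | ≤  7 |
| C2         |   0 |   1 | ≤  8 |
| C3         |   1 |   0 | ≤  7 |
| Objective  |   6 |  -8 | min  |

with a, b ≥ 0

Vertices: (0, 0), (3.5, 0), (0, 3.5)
Evaluating z = 6a - 8b at each vertex:
  (0, 0): z = 0
  (3.5, 0): z = 21
  (0, 3.5): z = -28

The smallest value is z = -28, attained at (0, 3.5).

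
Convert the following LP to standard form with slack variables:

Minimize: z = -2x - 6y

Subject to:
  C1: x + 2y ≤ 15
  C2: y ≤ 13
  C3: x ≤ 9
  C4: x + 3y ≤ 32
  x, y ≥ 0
min z = -2x - 6y

s.t.
  x + 2y + s1 = 15
  y + s2 = 13
  x + s3 = 9
  x + 3y + s4 = 32
  x, y, s1, s2, s3, s4 ≥ 0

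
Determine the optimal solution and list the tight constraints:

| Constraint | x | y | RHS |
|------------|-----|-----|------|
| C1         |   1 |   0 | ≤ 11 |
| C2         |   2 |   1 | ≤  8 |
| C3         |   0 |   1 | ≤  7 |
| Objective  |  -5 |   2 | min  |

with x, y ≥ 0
Optimal: x = 4, y = 0
Slack at optimum:
  C1: slack = 7
  C2: slack = 0 (binding)
  C3: slack = 7
  x ≥ 0: x = 4
  y ≥ 0: y = 0 (binding)
Binding constraints: C2, y ≥ 0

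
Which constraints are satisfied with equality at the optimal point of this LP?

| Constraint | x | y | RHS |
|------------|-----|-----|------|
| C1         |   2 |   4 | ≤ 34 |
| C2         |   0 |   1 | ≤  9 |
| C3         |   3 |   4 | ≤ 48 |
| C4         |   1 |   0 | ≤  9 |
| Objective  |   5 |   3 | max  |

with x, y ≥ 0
Optimal: x = 9, y = 4
Binding: C1, C4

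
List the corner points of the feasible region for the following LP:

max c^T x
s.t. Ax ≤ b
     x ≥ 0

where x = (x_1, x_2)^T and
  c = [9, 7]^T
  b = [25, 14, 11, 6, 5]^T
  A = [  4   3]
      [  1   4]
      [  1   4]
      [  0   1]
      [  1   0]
Each vertex is the intersection of two constraint boundaries that also satisfies all remaining constraints:
  x_1 = 0 and x_2 = 0 → (0, 0)
  x_1 = 5 and x_2 = 0 → (5, 0)
  x_1 + 4x_2 = 11 and x_1 = 5 → (5, 1.5)
  x_1 + 4x_2 = 11 and x_1 = 0 → (0, 2.75)

Vertices: (0, 0), (5, 0), (5, 1.5), (0, 2.75)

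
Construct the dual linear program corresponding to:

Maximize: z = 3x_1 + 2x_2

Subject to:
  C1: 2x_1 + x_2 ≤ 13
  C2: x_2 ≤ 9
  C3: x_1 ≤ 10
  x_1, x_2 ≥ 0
Minimize: z = 13y1 + 9y2 + 10y3

Subject to:
  C1: -2y1 - y3 ≤ -3
  C2: -y1 - y2 ≤ -2
  y1, y2, y3 ≥ 0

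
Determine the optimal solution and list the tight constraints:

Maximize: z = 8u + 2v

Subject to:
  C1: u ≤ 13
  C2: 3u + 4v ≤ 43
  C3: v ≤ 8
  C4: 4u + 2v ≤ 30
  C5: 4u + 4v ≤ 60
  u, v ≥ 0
Optimal: u = 7.5, v = 0
Binding: C4, v ≥ 0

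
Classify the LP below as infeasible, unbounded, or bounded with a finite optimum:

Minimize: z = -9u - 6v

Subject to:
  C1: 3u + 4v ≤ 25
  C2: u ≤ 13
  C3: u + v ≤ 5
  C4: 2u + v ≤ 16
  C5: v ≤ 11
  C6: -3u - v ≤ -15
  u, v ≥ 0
The point (5, 0) satisfies every constraint, so the LP is feasible; the constraints give u ≤ 13 and v ≤ 11, which with u, v ≥ 0 keep the feasible region inside a bounded box. A feasible, bounded LP attains a finite optimum at a vertex.

The LP has an optimal solution: (5, 0) with z = -45.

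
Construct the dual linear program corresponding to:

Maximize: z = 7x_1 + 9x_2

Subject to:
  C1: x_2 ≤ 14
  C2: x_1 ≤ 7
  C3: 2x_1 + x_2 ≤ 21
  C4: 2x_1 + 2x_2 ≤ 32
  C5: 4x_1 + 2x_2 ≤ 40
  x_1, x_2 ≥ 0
Minimize: z = 14y1 + 7y2 + 21y3 + 32y4 + 40y5

Subject to:
  C1: -y2 - 2y3 - 2y4 - 4y5 ≤ -7
  C2: -y1 - y3 - 2y4 - 2y5 ≤ -9
  y1, y2, y3, y4, y5 ≥ 0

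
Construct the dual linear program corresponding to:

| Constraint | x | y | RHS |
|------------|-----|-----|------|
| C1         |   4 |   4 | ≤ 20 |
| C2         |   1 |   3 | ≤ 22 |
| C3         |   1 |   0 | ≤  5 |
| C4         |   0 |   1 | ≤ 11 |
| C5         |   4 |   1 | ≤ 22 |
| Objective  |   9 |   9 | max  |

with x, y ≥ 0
Minimize: z = 20y1 + 22y2 + 5y3 + 11y4 + 22y5

Subject to:
  C1: -4y1 - y2 - y3 - 4y5 ≤ -9
  C2: -4y1 - 3y2 - y4 - y5 ≤ -9
  y1, y2, y3, y4, y5 ≥ 0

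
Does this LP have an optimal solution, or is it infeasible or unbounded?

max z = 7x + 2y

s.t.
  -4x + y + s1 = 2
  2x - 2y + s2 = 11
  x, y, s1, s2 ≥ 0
Feasible point: (0, 0) satisfies every constraint, so the LP is feasible.
Direction d = (1, 1): for each constraint row a, a·d ≤ 0 —
  (-4)(1) + (1)(1) = -3 ≤ 0
  (2)(1) + (-2)(1) = 0 ≤ 0
and d ≥ 0, so (0, 0) + t·d stays feasible for every t ≥ 0. Along this ray z = 7x + 2y changes by 9 per unit t, so z → +∞.

Unbounded — the objective can increase without bound over the feasible region.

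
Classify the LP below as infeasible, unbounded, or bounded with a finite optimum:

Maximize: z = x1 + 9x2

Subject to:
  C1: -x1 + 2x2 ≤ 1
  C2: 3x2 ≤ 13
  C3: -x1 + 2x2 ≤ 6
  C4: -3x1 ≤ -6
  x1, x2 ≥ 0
Feasible point: (2, 0) satisfies every constraint, so the LP is feasible.
Direction d = (1, 0): for each constraint row a, a·d ≤ 0 —
  (-1)(1) + (2)(0) = -1 ≤ 0
  (0)(1) + (3)(0) = 0 ≤ 0
  (-1)(1) + (2)(0) = -1 ≤ 0
  (-3)(1) + (0)(0) = -3 ≤ 0
and d ≥ 0, so (2, 0) + t·d stays feasible for every t ≥ 0. Along this ray z = x1 + 9x2 changes by 1 per unit t, so z → +∞.

Unbounded — the objective can increase without bound over the feasible region.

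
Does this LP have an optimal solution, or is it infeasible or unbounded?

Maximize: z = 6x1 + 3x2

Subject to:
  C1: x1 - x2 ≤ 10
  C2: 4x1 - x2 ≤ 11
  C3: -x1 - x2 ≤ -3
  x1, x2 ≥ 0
Feasible point: (0, 3) satisfies every constraint, so the LP is feasible.
Direction d = (0, 1): for each constraint row a, a·d ≤ 0 —
  (1)(0) + (-1)(1) = -1 ≤ 0
  (4)(0) + (-1)(1) = -1 ≤ 0
  (-1)(0) + (-1)(1) = -1 ≤ 0
and d ≥ 0, so (0, 3) + t·d stays feasible for every t ≥ 0. Along this ray z = 6x1 + 3x2 changes by 3 per unit t, so z → +∞.

Unbounded — the objective can increase without bound over the feasible region.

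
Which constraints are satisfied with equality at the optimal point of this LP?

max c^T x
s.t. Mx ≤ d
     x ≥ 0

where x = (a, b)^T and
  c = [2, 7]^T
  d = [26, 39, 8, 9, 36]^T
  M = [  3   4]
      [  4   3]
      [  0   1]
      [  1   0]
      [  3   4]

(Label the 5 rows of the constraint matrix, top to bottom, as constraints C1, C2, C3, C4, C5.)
Optimal: a = 0, b = 6.5
Binding: C1, a ≥ 0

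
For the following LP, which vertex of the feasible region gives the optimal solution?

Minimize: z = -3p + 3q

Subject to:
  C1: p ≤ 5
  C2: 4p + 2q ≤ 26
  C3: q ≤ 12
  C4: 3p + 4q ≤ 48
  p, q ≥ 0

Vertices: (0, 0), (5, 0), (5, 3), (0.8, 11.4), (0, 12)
Evaluating z = -3p + 3q at each vertex:
  (0, 0): z = 0
  (5, 0): z = -15
  (5, 3): z = -6
  (0.8, 11.4): z = 31.8
  (0, 12): z = 36

The smallest value is z = -15, attained at (5, 0).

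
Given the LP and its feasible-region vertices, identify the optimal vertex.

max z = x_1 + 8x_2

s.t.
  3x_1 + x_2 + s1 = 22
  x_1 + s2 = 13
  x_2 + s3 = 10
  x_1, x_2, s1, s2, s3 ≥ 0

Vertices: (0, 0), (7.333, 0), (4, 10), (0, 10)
Evaluating z = x_1 + 8x_2 at each vertex:
  (0, 0): z = 0
  (7.333, 0): z = 7.333
  (4, 10): z = 84
  (0, 10): z = 80

The largest value is z = 84, attained at (4, 10).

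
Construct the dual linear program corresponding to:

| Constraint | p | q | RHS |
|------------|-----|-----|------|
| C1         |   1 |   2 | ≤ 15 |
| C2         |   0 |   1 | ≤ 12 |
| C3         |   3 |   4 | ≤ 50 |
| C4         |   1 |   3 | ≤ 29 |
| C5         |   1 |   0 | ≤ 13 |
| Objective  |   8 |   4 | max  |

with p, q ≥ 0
Minimize: z = 15y1 + 12y2 + 50y3 + 29y4 + 13y5

Subject to:
  C1: -y1 - 3y3 - y4 - y5 ≤ -8
  C2: -2y1 - y2 - 4y3 - 3y4 ≤ -4
  y1, y2, y3, y4, y5 ≥ 0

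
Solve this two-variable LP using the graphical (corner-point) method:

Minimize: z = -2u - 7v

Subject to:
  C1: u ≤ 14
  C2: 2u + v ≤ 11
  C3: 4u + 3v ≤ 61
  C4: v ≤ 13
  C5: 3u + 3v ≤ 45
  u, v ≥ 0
u = 0, v = 11, z = -77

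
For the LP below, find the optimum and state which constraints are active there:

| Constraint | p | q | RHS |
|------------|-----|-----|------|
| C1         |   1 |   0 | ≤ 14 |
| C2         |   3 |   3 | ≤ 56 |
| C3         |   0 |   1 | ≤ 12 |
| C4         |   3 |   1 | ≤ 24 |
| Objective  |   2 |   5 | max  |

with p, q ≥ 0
Optimal: p = 4, q = 12
Slack at optimum:
  C1: slack = 10
  C2: slack = 8
  C3: slack = 0 (binding)
  C4: slack = 0 (binding)
  p ≥ 0: p = 4
  q ≥ 0: q = 12
Binding constraints: C3, C4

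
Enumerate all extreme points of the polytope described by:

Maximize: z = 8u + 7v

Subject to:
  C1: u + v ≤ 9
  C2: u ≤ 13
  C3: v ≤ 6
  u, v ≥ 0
Each vertex is the intersection of two constraint boundaries that also satisfies all remaining constraints:
  u = 0 and v = 0 → (0, 0)
  u + v = 9 and v = 0 → (9, 0)
  u + v = 9 and v = 6 → (3, 6)
  v = 6 and u = 0 → (0, 6)

Vertices: (0, 0), (9, 0), (3, 6), (0, 6)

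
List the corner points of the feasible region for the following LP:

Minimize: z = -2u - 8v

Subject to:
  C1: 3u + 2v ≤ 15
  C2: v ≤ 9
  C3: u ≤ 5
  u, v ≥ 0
Each vertex is the intersection of two constraint boundaries that also satisfies all remaining constraints:
  u = 0 and v = 0 → (0, 0)
  3u + 2v = 15 and u = 5 → (5, 0)
  3u + 2v = 15 and u = 0 → (0, 7.5)

Vertices: (0, 0), (5, 0), (0, 7.5)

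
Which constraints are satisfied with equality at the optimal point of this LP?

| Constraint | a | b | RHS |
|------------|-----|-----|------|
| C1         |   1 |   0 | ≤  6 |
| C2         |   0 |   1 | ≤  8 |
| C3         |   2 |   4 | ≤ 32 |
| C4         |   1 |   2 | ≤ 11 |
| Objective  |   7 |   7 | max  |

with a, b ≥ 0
Optimal: a = 6, b = 2.5
Binding: C1, C4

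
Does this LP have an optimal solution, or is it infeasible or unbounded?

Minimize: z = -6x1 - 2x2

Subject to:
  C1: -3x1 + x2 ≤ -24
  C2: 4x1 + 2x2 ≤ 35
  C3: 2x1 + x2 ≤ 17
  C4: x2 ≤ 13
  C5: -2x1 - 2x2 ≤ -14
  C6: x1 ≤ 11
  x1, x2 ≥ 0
The point (8.5, 0) satisfies every constraint, so the LP is feasible; the constraints give x1 ≤ 11 and x2 ≤ 13, which with x1, x2 ≥ 0 keep the feasible region inside a bounded box. A feasible, bounded LP attains a finite optimum at a vertex.

Evaluating z = -6x1 - 2x2 at each vertex:
  (8, 0): z = -48
  (8.5, 0): z = -51
  (8.2, 0.6): z = -50.4

Feasible with finite optimum z* = -51 at (8.5, 0).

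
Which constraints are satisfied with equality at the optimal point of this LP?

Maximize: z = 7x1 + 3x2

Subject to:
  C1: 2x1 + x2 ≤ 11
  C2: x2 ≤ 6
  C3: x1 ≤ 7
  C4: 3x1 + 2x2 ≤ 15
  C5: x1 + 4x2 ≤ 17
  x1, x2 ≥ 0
Optimal: x1 = 5, x2 = 0
Slack at optimum:
  C1: slack = 1
  C2: slack = 6
  C3: slack = 2
  C4: slack = 0 (binding)
  C5: slack = 12
  x1 ≥ 0: x1 = 5
  x2 ≥ 0: x2 = 0 (binding)
Binding constraints: C4, x2 ≥ 0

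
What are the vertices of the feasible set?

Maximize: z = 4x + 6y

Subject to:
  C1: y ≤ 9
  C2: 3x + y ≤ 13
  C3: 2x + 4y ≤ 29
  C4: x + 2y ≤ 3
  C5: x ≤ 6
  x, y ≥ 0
Each vertex is the intersection of two constraint boundaries that also satisfies all remaining constraints:
  x = 0 and y = 0 → (0, 0)
  x + 2y = 3 and y = 0 → (3, 0)
  x + 2y = 3 and x = 0 → (0, 1.5)

Vertices: (0, 0), (3, 0), (0, 1.5)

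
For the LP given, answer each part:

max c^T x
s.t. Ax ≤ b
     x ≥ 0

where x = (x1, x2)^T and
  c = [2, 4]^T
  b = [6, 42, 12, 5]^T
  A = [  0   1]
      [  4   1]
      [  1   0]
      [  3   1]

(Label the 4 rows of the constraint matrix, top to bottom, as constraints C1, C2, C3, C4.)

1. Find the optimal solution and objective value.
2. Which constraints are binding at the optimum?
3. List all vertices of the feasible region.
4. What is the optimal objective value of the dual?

1. x1 = 0, x2 = 5, z = 20
2. C4, x1 ≥ 0
3. (0, 0), (1.667, 0), (0, 5)
4. 20 (by strong duality, equal to the primal optimum)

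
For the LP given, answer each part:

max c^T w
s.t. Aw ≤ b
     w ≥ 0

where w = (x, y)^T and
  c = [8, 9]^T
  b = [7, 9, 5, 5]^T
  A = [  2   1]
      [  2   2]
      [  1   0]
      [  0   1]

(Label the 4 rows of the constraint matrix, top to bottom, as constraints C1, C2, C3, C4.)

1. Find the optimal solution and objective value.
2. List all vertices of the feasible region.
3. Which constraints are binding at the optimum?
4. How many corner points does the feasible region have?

1. x = 0, y = 4.5, z = 40.5
2. (0, 0), (3.5, 0), (2.5, 2), (0, 4.5)
3. C2, x ≥ 0
4. 4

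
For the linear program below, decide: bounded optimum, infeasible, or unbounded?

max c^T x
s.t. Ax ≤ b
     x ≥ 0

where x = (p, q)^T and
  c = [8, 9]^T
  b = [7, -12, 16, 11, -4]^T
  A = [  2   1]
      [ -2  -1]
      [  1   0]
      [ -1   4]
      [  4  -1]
One constraint requires 2p + q ≤ 7, while the constraint -2p - q ≤ -12 is equivalent to 2p + q ≥ 12. Together they would need 12 ≤ 2p + q ≤ 7, which is impossible since 12 > 7. No point satisfies all constraints.

Infeasible: no point satisfies all constraints simultaneously.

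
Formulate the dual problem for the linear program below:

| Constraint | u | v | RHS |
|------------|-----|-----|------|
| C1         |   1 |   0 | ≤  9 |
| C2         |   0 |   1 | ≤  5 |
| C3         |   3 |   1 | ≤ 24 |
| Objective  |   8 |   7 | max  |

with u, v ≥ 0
Minimize: z = 9y1 + 5y2 + 24y3

Subject to:
  C1: -y1 - 3y3 ≤ -8
  C2: -y2 - y3 ≤ -7
  y1, y2, y3 ≥ 0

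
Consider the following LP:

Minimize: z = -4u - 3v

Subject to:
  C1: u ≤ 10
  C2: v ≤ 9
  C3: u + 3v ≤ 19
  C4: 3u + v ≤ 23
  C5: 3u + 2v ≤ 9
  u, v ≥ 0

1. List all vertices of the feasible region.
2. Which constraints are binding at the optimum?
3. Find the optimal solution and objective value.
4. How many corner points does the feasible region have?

1. (0, 0), (3, 0), (0, 4.5)
2. C5, u ≥ 0
3. u = 0, v = 4.5, z = -13.5
4. 3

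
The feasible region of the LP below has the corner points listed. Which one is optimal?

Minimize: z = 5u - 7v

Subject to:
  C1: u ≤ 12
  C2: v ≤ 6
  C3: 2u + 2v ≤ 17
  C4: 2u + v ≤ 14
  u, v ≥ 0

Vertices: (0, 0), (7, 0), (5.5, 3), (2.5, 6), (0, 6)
(0, 6) with z = -42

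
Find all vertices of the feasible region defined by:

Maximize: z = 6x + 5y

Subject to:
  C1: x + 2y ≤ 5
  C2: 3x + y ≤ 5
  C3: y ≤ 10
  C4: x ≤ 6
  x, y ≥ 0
Each vertex is the intersection of two constraint boundaries that also satisfies all remaining constraints:
  x = 0 and y = 0 → (0, 0)
  3x + y = 5 and y = 0 → (1.667, 0)
  x + 2y = 5 and 3x + y = 5 → (1, 2)
  x + 2y = 5 and x = 0 → (0, 2.5)

Vertices: (0, 0), (1.667, 0), (1, 2), (0, 2.5)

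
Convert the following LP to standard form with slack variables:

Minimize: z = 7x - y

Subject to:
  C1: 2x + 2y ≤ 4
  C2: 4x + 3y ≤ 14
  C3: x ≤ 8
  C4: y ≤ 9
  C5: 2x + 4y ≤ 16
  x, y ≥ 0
min z = 7x - y

s.t.
  2x + 2y + s1 = 4
  4x + 3y + s2 = 14
  x + s3 = 8
  y + s4 = 9
  2x + 4y + s5 = 16
  x, y, s1, s2, s3, s4, s5 ≥ 0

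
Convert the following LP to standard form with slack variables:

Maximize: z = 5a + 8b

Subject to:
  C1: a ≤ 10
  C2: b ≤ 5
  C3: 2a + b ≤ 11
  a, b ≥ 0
max z = 5a + 8b

s.t.
  a + s1 = 10
  b + s2 = 5
  2a + b + s3 = 11
  a, b, s1, s2, s3 ≥ 0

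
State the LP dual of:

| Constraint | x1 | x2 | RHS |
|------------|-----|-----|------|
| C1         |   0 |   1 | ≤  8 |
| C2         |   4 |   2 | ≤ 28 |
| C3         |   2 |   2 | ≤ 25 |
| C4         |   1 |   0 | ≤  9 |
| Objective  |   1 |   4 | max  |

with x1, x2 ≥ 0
Minimize: z = 8y1 + 28y2 + 25y3 + 9y4

Subject to:
  C1: -4y2 - 2y3 - y4 ≤ -1
  C2: -y1 - 2y2 - 2y3 ≤ -4
  y1, y2, y3, y4 ≥ 0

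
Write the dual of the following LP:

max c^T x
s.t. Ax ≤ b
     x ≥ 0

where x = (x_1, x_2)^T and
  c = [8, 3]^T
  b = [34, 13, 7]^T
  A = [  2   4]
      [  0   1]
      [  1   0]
Minimize: z = 34y1 + 13y2 + 7y3

Subject to:
  C1: -2y1 - y3 ≤ -8
  C2: -4y1 - y2 ≤ -3
  y1, y2, y3 ≥ 0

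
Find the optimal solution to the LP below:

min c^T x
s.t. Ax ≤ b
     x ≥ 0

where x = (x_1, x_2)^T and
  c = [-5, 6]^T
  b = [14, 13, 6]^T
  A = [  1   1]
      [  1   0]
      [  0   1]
x_1 = 13, x_2 = 0, z = -65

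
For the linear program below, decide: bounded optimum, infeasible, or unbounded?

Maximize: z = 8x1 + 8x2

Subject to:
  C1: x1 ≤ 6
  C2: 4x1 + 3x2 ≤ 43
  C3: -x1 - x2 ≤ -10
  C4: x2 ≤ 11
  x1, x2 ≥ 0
The point (2.5, 11) satisfies every constraint, so the LP is feasible; the constraints give x1 ≤ 6 and x2 ≤ 11, which with x1, x2 ≥ 0 keep the feasible region inside a bounded box. A feasible, bounded LP attains a finite optimum at a vertex.

Feasible with finite optimum z* = 108 at (2.5, 11).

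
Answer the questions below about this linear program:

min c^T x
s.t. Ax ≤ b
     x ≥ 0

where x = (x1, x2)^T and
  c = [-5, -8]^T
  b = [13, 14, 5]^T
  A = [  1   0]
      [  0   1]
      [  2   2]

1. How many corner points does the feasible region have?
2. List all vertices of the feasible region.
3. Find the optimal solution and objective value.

1. 3
2. (0, 0), (2.5, 0), (0, 2.5)
3. x1 = 0, x2 = 2.5, z = -20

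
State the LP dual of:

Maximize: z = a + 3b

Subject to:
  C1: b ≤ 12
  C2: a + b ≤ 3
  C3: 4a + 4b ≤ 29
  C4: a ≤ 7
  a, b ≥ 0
Minimize: z = 12y1 + 3y2 + 29y3 + 7y4

Subject to:
  C1: -y2 - 4y3 - y4 ≤ -1
  C2: -y1 - y2 - 4y3 ≤ -3
  y1, y2, y3, y4 ≥ 0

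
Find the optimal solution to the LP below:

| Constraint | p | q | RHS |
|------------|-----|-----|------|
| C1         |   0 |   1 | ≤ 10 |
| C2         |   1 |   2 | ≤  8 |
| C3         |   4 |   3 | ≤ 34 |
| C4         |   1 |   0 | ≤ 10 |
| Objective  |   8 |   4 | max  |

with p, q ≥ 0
p = 8, q = 0, z = 64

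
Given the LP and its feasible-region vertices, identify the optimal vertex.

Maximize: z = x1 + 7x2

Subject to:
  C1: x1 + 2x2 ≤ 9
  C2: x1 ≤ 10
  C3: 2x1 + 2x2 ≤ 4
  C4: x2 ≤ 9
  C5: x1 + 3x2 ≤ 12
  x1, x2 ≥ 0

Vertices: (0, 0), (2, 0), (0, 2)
Evaluating z = x1 + 7x2 at each vertex:
  (0, 0): z = 0
  (2, 0): z = 2
  (0, 2): z = 14

The largest value is z = 14, attained at (0, 2).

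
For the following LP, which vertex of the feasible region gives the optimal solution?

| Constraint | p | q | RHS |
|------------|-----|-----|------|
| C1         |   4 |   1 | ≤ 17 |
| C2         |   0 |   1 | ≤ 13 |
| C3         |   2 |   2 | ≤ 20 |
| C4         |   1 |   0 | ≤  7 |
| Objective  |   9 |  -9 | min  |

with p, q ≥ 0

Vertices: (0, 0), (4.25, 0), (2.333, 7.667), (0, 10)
Evaluating z = 9p - 9q at each vertex:
  (0, 0): z = 0
  (4.25, 0): z = 38.25
  (2.333, 7.667): z = -48
  (0, 10): z = -90

The smallest value is z = -90, attained at (0, 10).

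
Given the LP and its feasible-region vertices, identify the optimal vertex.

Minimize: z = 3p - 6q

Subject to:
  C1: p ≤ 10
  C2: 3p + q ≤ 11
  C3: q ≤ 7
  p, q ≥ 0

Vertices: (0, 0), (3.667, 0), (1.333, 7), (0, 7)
Evaluating z = 3p - 6q at each vertex:
  (0, 0): z = 0
  (3.667, 0): z = 11
  (1.333, 7): z = -38
  (0, 7): z = -42

The smallest value is z = -42, attained at (0, 7).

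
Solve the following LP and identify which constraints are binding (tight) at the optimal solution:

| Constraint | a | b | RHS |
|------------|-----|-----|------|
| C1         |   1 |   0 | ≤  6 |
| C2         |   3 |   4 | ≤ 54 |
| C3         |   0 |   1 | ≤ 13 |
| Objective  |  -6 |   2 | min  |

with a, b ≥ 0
Optimal: a = 6, b = 0
Binding: C1, b ≥ 0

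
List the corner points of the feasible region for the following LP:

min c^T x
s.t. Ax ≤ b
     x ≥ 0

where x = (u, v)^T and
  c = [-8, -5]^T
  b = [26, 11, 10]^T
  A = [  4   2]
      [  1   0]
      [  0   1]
Each vertex is the intersection of two constraint boundaries that also satisfies all remaining constraints:
  u = 0 and v = 0 → (0, 0)
  4u + 2v = 26 and v = 0 → (6.5, 0)
  4u + 2v = 26 and v = 10 → (1.5, 10)
  v = 10 and u = 0 → (0, 10)

Vertices: (0, 0), (6.5, 0), (1.5, 10), (0, 10)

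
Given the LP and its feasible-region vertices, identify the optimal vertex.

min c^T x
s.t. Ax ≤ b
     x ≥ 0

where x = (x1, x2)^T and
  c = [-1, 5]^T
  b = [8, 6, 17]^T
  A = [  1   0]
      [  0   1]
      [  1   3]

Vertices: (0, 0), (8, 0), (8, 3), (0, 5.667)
(8, 0) with z = -8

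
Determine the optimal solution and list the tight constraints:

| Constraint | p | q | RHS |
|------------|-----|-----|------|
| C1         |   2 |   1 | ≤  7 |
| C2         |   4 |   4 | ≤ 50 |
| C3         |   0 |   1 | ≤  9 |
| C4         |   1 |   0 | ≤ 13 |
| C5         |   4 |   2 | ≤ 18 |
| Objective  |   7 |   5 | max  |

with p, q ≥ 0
Optimal: p = 0, q = 7
Binding: C1, p ≥ 0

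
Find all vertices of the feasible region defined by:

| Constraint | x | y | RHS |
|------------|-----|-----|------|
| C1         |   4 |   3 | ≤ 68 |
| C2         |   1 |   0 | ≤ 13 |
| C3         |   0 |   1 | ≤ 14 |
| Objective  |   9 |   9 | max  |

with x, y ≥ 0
Each vertex is the intersection of two constraint boundaries that also satisfies all remaining constraints:
  x = 0 and y = 0 → (0, 0)
  x = 13 and y = 0 → (13, 0)
  4x + 3y = 68 and x = 13 → (13, 5.333)
  4x + 3y = 68 and y = 14 → (6.5, 14)
  y = 14 and x = 0 → (0, 14)

Vertices: (0, 0), (13, 0), (13, 5.333), (6.5, 14), (0, 14)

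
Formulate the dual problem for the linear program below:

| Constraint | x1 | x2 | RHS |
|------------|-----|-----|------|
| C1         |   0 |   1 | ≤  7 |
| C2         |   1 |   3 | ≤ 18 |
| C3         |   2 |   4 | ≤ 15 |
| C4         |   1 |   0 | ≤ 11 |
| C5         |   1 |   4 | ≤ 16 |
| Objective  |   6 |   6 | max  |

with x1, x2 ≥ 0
Minimize: z = 7y1 + 18y2 + 15y3 + 11y4 + 16y5

Subject to:
  C1: -y2 - 2y3 - y4 - y5 ≤ -6
  C2: -y1 - 3y2 - 4y3 - 4y5 ≤ -6
  y1, y2, y3, y4, y5 ≥ 0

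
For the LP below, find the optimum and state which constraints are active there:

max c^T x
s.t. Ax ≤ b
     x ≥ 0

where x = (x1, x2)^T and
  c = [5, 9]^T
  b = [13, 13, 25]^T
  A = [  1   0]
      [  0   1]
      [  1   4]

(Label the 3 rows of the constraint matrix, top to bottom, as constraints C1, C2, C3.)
Optimal: x1 = 13, x2 = 3
Slack at optimum:
  C1: slack = 0 (binding)
  C2: slack = 10
  C3: slack = 0 (binding)
  x1 ≥ 0: x1 = 13
  x2 ≥ 0: x2 = 3
Binding constraints: C1, C3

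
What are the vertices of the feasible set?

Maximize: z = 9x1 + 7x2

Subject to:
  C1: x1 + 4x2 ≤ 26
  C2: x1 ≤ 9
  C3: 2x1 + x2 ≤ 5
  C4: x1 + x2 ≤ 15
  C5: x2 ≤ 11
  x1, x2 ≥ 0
Each vertex is the intersection of two constraint boundaries that also satisfies all remaining constraints:
  x1 = 0 and x2 = 0 → (0, 0)
  2x1 + x2 = 5 and x2 = 0 → (2.5, 0)
  2x1 + x2 = 5 and x1 = 0 → (0, 5)

Vertices: (0, 0), (2.5, 0), (0, 5)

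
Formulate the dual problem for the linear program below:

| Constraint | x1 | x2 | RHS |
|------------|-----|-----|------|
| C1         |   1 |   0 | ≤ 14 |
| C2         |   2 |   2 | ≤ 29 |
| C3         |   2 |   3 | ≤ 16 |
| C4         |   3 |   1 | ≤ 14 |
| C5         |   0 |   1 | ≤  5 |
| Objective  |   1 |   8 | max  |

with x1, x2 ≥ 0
Minimize: z = 14y1 + 29y2 + 16y3 + 14y4 + 5y5

Subject to:
  C1: -y1 - 2y2 - 2y3 - 3y4 ≤ -1
  C2: -2y2 - 3y3 - y4 - y5 ≤ -8
  y1, y2, y3, y4, y5 ≥ 0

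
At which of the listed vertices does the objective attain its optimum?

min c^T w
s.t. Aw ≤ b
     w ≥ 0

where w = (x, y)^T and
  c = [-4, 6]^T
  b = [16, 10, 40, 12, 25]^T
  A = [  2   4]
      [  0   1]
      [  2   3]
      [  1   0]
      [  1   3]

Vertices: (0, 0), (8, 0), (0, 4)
(8, 0) with z = -32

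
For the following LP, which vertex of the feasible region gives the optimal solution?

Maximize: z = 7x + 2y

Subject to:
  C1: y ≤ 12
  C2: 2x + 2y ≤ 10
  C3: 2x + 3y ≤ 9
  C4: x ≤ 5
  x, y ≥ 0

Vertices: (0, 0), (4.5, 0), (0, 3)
Evaluating z = 7x + 2y at each vertex:
  (0, 0): z = 0
  (4.5, 0): z = 31.5
  (0, 3): z = 6

The largest value is z = 31.5, attained at (4.5, 0).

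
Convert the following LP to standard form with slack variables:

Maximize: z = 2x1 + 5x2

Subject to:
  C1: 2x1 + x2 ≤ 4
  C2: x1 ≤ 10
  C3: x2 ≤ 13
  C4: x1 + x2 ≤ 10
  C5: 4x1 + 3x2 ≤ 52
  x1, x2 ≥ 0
max z = 2x1 + 5x2

s.t.
  2x1 + x2 + s1 = 4
  x1 + s2 = 10
  x2 + s3 = 13
  x1 + x2 + s4 = 10
  4x1 + 3x2 + s5 = 52
  x1, x2, s1, s2, s3, s4, s5 ≥ 0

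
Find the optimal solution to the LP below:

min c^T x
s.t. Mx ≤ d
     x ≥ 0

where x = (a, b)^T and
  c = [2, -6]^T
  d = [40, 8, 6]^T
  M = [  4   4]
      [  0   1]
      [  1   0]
Each vertex is the intersection of two constraint boundaries that also satisfies all remaining constraints:
  a = 0 and b = 0 → (0, 0)
  a = 6 and b = 0 → (6, 0)
  4a + 4b = 40 and a = 6 → (6, 4)
  4a + 4b = 40 and b = 8 → (2, 8)
  b = 8 and a = 0 → (0, 8)

Evaluating z = 2a - 6b at each vertex:
  (0, 0): z = 0
  (6, 0): z = 12
  (6, 4): z = -12
  (2, 8): z = -44
  (0, 8): z = -48

The minimum is at (0, 8) with z = -48.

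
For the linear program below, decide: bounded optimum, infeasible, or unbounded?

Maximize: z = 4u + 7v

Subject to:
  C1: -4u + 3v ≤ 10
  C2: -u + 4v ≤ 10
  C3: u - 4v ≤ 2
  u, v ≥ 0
Feasible point: (0, 0) satisfies every constraint, so the LP is feasible.
Direction d = (4, 1): for each constraint row a, a·d ≤ 0 —
  (-4)(4) + (3)(1) = -13 ≤ 0
  (-1)(4) + (4)(1) = 0 ≤ 0
  (1)(4) + (-4)(1) = 0 ≤ 0
and d ≥ 0, so (0, 0) + t·d stays feasible for every t ≥ 0. Along this ray z = 4u + 7v changes by 23 per unit t, so z → +∞.

Unbounded: there is a feasible ray along which z → +∞.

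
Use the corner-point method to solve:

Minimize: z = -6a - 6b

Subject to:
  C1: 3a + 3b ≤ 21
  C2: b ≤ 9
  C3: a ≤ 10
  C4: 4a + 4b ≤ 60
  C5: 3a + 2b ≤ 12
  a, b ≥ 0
Each vertex is the intersection of two constraint boundaries that also satisfies all remaining constraints:
  a = 0 and b = 0 → (0, 0)
  3a + 2b = 12 and b = 0 → (4, 0)
  3a + 2b = 12 and a = 0 → (0, 6)

Evaluating z = -6a - 6b at each vertex:
  (0, 0): z = 0
  (4, 0): z = -24
  (0, 6): z = -36

The minimum is at (0, 6) with z = -36.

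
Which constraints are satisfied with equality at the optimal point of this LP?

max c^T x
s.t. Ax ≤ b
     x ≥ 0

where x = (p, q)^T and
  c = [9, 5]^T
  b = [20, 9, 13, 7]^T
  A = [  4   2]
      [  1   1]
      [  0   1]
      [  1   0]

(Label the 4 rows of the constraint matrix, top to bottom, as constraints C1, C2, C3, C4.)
Optimal: p = 1, q = 8
Binding: C1, C2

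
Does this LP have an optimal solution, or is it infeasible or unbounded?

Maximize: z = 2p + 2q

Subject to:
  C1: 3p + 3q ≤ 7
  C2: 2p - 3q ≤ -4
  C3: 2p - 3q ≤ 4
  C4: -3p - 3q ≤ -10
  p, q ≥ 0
C1 requires 3p + 3q ≤ 7, while C4 (-3p - 3q ≤ -10) is equivalent to 3p + 3q ≥ 10. Together they would need 10 ≤ 3p + 3q ≤ 7, which is impossible since 10 > 7. No point satisfies all constraints.

The feasible region is empty; the LP is infeasible.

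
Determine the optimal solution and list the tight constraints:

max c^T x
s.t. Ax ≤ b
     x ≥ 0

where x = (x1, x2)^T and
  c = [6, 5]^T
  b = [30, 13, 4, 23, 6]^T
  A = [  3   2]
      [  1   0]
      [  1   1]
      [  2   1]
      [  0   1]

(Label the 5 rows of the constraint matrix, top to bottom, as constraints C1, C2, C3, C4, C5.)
Optimal: x1 = 4, x2 = 0
Slack at optimum:
  C1: slack = 18
  C2: slack = 9
  C3: slack = 0 (binding)
  C4: slack = 15
  C5: slack = 6
  x1 ≥ 0: x1 = 4
  x2 ≥ 0: x2 = 0 (binding)
Binding constraints: C3, x2 ≥ 0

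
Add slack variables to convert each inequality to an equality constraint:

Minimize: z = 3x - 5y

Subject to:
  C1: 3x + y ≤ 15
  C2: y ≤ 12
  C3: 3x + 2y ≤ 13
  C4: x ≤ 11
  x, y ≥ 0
min z = 3x - 5y

s.t.
  3x + y + s1 = 15
  y + s2 = 12
  3x + 2y + s3 = 13
  x + s4 = 11
  x, y, s1, s2, s3, s4 ≥ 0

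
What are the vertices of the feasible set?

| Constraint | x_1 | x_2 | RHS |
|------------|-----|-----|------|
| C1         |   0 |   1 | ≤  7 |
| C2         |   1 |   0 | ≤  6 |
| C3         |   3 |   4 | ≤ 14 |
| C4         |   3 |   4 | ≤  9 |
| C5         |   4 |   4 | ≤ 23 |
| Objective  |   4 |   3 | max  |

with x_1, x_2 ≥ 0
Each vertex is the intersection of two constraint boundaries that also satisfies all remaining constraints:
  x_1 = 0 and x_2 = 0 → (0, 0)
  3x_1 + 4x_2 = 9 and x_2 = 0 → (3, 0)
  3x_1 + 4x_2 = 9 and x_1 = 0 → (0, 2.25)

Vertices: (0, 0), (3, 0), (0, 2.25)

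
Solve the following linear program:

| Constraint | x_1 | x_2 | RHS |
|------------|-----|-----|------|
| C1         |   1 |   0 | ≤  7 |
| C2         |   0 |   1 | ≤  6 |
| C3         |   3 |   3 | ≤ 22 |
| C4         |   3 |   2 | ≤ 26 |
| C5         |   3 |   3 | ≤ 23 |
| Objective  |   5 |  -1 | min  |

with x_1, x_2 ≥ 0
Each vertex is the intersection of two constraint boundaries that also satisfies all remaining constraints:
  x_1 = 0 and x_2 = 0 → (0, 0)
  x_1 = 7 and x_2 = 0 → (7, 0)
  x_1 = 7 and 3x_1 + 3x_2 = 22 → (7, 0.3333)
  x_2 = 6 and 3x_1 + 3x_2 = 22 → (1.333, 6)
  x_2 = 6 and x_1 = 0 → (0, 6)

Evaluating z = 5x_1 - x_2 at each vertex:
  (0, 0): z = 0
  (7, 0): z = 35
  (7, 0.3333): z = 34.67
  (1.333, 6): z = 0.6667
  (0, 6): z = -6

The minimum is at (0, 6) with z = -6.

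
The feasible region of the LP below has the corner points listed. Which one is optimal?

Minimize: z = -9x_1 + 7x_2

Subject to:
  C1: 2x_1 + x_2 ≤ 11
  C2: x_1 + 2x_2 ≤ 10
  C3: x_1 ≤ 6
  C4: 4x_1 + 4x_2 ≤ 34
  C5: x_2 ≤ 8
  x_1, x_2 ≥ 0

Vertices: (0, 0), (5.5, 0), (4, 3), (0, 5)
Evaluating z = -9x_1 + 7x_2 at each vertex:
  (0, 0): z = 0
  (5.5, 0): z = -49.5
  (4, 3): z = -15
  (0, 5): z = 35

The smallest value is z = -49.5, attained at (5.5, 0).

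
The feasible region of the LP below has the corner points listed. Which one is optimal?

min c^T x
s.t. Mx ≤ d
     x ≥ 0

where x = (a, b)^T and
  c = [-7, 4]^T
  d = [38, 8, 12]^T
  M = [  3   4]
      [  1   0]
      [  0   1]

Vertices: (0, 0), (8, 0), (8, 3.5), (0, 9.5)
Evaluating z = -7a + 4b at each vertex:
  (0, 0): z = 0
  (8, 0): z = -56
  (8, 3.5): z = -42
  (0, 9.5): z = 38

The smallest value is z = -56, attained at (8, 0).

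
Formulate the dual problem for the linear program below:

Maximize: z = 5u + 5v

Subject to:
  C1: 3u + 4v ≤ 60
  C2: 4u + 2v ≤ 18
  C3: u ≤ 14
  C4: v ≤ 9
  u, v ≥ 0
Minimize: z = 60y1 + 18y2 + 14y3 + 9y4

Subject to:
  C1: -3y1 - 4y2 - y3 ≤ -5
  C2: -4y1 - 2y2 - y4 ≤ -5
  y1, y2, y3, y4 ≥ 0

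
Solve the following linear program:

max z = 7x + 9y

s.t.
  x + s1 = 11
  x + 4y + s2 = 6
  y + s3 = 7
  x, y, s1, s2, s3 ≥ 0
Each vertex is the intersection of two constraint boundaries that also satisfies all remaining constraints:
  x = 0 and y = 0 → (0, 0)
  x + 4y = 6 and y = 0 → (6, 0)
  x + 4y = 6 and x = 0 → (0, 1.5)

Evaluating z = 7x + 9y at each vertex:
  (0, 0): z = 0
  (6, 0): z = 42
  (0, 1.5): z = 13.5

The maximum is at (6, 0) with z = 42.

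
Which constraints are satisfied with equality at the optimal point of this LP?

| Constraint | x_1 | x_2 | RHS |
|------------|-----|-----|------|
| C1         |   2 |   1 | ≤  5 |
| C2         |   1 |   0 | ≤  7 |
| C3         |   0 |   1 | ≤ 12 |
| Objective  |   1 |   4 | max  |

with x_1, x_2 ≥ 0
Optimal: x_1 = 0, x_2 = 5
Slack at optimum:
  C1: slack = 0 (binding)
  C2: slack = 7
  C3: slack = 7
  x_1 ≥ 0: x_1 = 0 (binding)
  x_2 ≥ 0: x_2 = 5
Binding constraints: C1, x_1 ≥ 0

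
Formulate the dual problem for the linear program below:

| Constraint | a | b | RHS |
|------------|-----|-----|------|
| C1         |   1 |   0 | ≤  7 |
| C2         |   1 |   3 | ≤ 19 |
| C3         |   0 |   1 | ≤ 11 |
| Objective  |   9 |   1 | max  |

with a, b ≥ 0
Minimize: z = 7y1 + 19y2 + 11y3

Subject to:
  C1: -y1 - y2 ≤ -9
  C2: -3y2 - y3 ≤ -1
  y1, y2, y3 ≥ 0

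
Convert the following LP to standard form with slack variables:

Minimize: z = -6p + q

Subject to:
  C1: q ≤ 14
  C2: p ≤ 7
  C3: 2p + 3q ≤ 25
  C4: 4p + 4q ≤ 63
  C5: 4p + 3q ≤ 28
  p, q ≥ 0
min z = -6p + q

s.t.
  q + s1 = 14
  p + s2 = 7
  2p + 3q + s3 = 25
  4p + 4q + s4 = 63
  4p + 3q + s5 = 28
  p, q, s1, s2, s3, s4, s5 ≥ 0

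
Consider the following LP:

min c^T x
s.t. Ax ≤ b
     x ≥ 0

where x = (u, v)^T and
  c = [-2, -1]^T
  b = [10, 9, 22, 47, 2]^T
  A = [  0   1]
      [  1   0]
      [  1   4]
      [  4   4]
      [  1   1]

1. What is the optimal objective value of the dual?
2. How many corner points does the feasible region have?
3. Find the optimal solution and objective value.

1. -4 (by strong duality, equal to the primal optimum)
2. 3
3. u = 2, v = 0, z = -4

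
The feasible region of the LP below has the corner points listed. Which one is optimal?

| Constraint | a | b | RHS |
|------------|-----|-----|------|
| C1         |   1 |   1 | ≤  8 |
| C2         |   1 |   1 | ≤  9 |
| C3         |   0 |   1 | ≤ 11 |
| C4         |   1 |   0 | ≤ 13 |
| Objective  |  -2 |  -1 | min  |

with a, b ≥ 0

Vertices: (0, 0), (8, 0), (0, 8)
Evaluating z = -2a - b at each vertex:
  (0, 0): z = 0
  (8, 0): z = -16
  (0, 8): z = -8

The smallest value is z = -16, attained at (8, 0).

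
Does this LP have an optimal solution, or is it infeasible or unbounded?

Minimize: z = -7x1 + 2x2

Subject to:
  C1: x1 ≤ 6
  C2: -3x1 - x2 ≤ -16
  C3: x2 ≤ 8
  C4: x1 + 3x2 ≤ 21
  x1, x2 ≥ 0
The point (6, 0) satisfies every constraint, so the LP is feasible; the constraints give x1 ≤ 6 and x2 ≤ 8, which with x1, x2 ≥ 0 keep the feasible region inside a bounded box. A feasible, bounded LP attains a finite optimum at a vertex.

Evaluating z = -7x1 + 2x2 at each vertex:
  (5.333, 0): z = -37.33
  (6, 0): z = -42
  (6, 5): z = -32
  (3.375, 5.875): z = -11.88

Feasible with finite optimum z* = -42 at (6, 0).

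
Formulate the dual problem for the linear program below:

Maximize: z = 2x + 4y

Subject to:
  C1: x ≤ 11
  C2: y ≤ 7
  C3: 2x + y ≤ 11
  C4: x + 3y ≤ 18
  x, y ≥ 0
Minimize: z = 11y1 + 7y2 + 11y3 + 18y4

Subject to:
  C1: -y1 - 2y3 - y4 ≤ -2
  C2: -y2 - y3 - 3y4 ≤ -4
  y1, y2, y3, y4 ≥ 0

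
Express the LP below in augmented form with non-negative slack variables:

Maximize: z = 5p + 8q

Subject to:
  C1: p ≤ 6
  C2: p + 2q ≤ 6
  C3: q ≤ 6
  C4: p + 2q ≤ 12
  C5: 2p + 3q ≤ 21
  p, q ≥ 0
max z = 5p + 8q

s.t.
  p + s1 = 6
  p + 2q + s2 = 6
  q + s3 = 6
  p + 2q + s4 = 12
  2p + 3q + s5 = 21
  p, q, s1, s2, s3, s4, s5 ≥ 0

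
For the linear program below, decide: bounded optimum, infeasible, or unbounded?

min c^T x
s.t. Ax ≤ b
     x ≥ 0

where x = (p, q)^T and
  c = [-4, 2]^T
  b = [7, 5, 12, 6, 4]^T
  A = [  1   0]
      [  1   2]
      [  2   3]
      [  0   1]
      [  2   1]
The point (2, 0) satisfies every constraint, so the LP is feasible; the constraints give p ≤ 7 and q ≤ 6, which with p, q ≥ 0 keep the feasible region inside a bounded box. A feasible, bounded LP attains a finite optimum at a vertex.

The LP has an optimal solution: (2, 0) with z = -8.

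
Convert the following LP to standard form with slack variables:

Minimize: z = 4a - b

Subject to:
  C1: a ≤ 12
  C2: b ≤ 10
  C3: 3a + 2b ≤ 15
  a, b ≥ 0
min z = 4a - b

s.t.
  a + s1 = 12
  b + s2 = 10
  3a + 2b + s3 = 15
  a, b, s1, s2, s3 ≥ 0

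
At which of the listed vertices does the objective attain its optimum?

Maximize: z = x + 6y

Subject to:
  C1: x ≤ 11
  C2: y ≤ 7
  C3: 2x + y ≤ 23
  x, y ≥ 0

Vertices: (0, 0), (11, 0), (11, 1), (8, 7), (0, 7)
Evaluating z = x + 6y at each vertex:
  (0, 0): z = 0
  (11, 0): z = 11
  (11, 1): z = 17
  (8, 7): z = 50
  (0, 7): z = 42

The largest value is z = 50, attained at (8, 7).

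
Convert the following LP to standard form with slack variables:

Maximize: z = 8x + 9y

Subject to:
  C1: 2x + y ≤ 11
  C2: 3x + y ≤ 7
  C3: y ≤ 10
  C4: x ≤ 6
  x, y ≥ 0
max z = 8x + 9y

s.t.
  2x + y + s1 = 11
  3x + y + s2 = 7
  y + s3 = 10
  x + s4 = 6
  x, y, s1, s2, s3, s4 ≥ 0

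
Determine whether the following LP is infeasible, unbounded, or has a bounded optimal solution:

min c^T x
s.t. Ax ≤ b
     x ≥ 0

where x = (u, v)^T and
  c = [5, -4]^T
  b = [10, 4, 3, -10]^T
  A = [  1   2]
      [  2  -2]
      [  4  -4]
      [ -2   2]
One constraint requires 2u - 2v ≤ 4, while the constraint -2u + 2v ≤ -10 is equivalent to 2u - 2v ≥ 10. Together they would need 10 ≤ 2u - 2v ≤ 4, which is impossible since 10 > 4. No point satisfies all constraints.

Infeasible: no point satisfies all constraints simultaneously.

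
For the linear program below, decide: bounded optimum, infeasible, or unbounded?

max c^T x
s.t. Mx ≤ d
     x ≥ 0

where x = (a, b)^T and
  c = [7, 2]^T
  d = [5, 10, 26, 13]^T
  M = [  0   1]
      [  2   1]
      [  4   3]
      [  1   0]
The point (5, 0) satisfies every constraint, so the LP is feasible; the constraints give a ≤ 13 and b ≤ 5, which with a, b ≥ 0 keep the feasible region inside a bounded box. A feasible, bounded LP attains a finite optimum at a vertex.

Evaluating z = 7a + 2b at each vertex:
  (0, 0): z = 0
  (5, 0): z = 35
  (2.5, 5): z = 27.5
  (0, 5): z = 10

Feasible with finite optimum z* = 35 at (5, 0).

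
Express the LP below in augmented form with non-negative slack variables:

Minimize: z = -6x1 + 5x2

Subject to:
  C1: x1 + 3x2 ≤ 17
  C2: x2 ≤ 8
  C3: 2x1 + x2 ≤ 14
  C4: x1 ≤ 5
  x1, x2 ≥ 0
min z = -6x1 + 5x2

s.t.
  x1 + 3x2 + s1 = 17
  x2 + s2 = 8
  2x1 + x2 + s3 = 14
  x1 + s4 = 5
  x1, x2, s1, s2, s3, s4 ≥ 0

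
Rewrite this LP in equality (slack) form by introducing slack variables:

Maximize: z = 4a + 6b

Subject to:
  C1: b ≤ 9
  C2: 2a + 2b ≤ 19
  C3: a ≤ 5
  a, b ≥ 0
max z = 4a + 6b

s.t.
  b + s1 = 9
  2a + 2b + s2 = 19
  a + s3 = 5
  a, b, s1, s2, s3 ≥ 0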